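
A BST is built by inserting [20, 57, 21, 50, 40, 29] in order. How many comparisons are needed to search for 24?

Search path for 24: 20 -> 57 -> 21 -> 50 -> 40 -> 29
Found: False
Comparisons: 6


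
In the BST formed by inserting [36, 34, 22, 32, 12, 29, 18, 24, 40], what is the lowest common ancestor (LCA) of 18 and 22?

Tree insertion order: [36, 34, 22, 32, 12, 29, 18, 24, 40]
Tree (level-order array): [36, 34, 40, 22, None, None, None, 12, 32, None, 18, 29, None, None, None, 24]
In a BST, the LCA of p=18, q=22 is the first node v on the
root-to-leaf path with p <= v <= q (go left if both < v, right if both > v).
Walk from root:
  at 36: both 18 and 22 < 36, go left
  at 34: both 18 and 22 < 34, go left
  at 22: 18 <= 22 <= 22, this is the LCA
LCA = 22


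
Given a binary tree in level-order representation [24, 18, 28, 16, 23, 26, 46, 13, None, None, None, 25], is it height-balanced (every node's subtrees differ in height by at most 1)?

Tree (level-order array): [24, 18, 28, 16, 23, 26, 46, 13, None, None, None, 25]
Definition: a tree is height-balanced if, at every node, |h(left) - h(right)| <= 1 (empty subtree has height -1).
Bottom-up per-node check:
  node 13: h_left=-1, h_right=-1, diff=0 [OK], height=0
  node 16: h_left=0, h_right=-1, diff=1 [OK], height=1
  node 23: h_left=-1, h_right=-1, diff=0 [OK], height=0
  node 18: h_left=1, h_right=0, diff=1 [OK], height=2
  node 25: h_left=-1, h_right=-1, diff=0 [OK], height=0
  node 26: h_left=0, h_right=-1, diff=1 [OK], height=1
  node 46: h_left=-1, h_right=-1, diff=0 [OK], height=0
  node 28: h_left=1, h_right=0, diff=1 [OK], height=2
  node 24: h_left=2, h_right=2, diff=0 [OK], height=3
All nodes satisfy the balance condition.
Result: Balanced


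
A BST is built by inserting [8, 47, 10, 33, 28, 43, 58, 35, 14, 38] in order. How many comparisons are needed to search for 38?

Search path for 38: 8 -> 47 -> 10 -> 33 -> 43 -> 35 -> 38
Found: True
Comparisons: 7


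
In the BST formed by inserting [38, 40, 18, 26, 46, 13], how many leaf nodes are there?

Tree built from: [38, 40, 18, 26, 46, 13]
Tree (level-order array): [38, 18, 40, 13, 26, None, 46]
Rule: A leaf has 0 children.
Per-node child counts:
  node 38: 2 child(ren)
  node 18: 2 child(ren)
  node 13: 0 child(ren)
  node 26: 0 child(ren)
  node 40: 1 child(ren)
  node 46: 0 child(ren)
Matching nodes: [13, 26, 46]
Count of leaf nodes: 3


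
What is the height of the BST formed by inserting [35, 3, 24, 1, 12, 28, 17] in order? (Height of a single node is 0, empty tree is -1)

Insertion order: [35, 3, 24, 1, 12, 28, 17]
Tree (level-order array): [35, 3, None, 1, 24, None, None, 12, 28, None, 17]
Compute height bottom-up (empty subtree = -1):
  height(1) = 1 + max(-1, -1) = 0
  height(17) = 1 + max(-1, -1) = 0
  height(12) = 1 + max(-1, 0) = 1
  height(28) = 1 + max(-1, -1) = 0
  height(24) = 1 + max(1, 0) = 2
  height(3) = 1 + max(0, 2) = 3
  height(35) = 1 + max(3, -1) = 4
Height = 4


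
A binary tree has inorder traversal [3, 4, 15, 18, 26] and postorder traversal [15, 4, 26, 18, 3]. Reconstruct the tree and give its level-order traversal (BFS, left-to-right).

Inorder:   [3, 4, 15, 18, 26]
Postorder: [15, 4, 26, 18, 3]
Algorithm: postorder visits root last, so walk postorder right-to-left;
each value is the root of the current inorder slice — split it at that
value, recurse on the right subtree first, then the left.
Recursive splits:
  root=3; inorder splits into left=[], right=[4, 15, 18, 26]
  root=18; inorder splits into left=[4, 15], right=[26]
  root=26; inorder splits into left=[], right=[]
  root=4; inorder splits into left=[], right=[15]
  root=15; inorder splits into left=[], right=[]
Reconstructed level-order: [3, 18, 4, 26, 15]


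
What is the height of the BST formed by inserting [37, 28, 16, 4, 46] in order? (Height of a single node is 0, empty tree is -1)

Insertion order: [37, 28, 16, 4, 46]
Tree (level-order array): [37, 28, 46, 16, None, None, None, 4]
Compute height bottom-up (empty subtree = -1):
  height(4) = 1 + max(-1, -1) = 0
  height(16) = 1 + max(0, -1) = 1
  height(28) = 1 + max(1, -1) = 2
  height(46) = 1 + max(-1, -1) = 0
  height(37) = 1 + max(2, 0) = 3
Height = 3


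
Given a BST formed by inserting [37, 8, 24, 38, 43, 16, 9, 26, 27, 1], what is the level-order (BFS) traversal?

Tree insertion order: [37, 8, 24, 38, 43, 16, 9, 26, 27, 1]
Tree (level-order array): [37, 8, 38, 1, 24, None, 43, None, None, 16, 26, None, None, 9, None, None, 27]
BFS from the root, enqueuing left then right child of each popped node:
  queue [37] -> pop 37, enqueue [8, 38], visited so far: [37]
  queue [8, 38] -> pop 8, enqueue [1, 24], visited so far: [37, 8]
  queue [38, 1, 24] -> pop 38, enqueue [43], visited so far: [37, 8, 38]
  queue [1, 24, 43] -> pop 1, enqueue [none], visited so far: [37, 8, 38, 1]
  queue [24, 43] -> pop 24, enqueue [16, 26], visited so far: [37, 8, 38, 1, 24]
  queue [43, 16, 26] -> pop 43, enqueue [none], visited so far: [37, 8, 38, 1, 24, 43]
  queue [16, 26] -> pop 16, enqueue [9], visited so far: [37, 8, 38, 1, 24, 43, 16]
  queue [26, 9] -> pop 26, enqueue [27], visited so far: [37, 8, 38, 1, 24, 43, 16, 26]
  queue [9, 27] -> pop 9, enqueue [none], visited so far: [37, 8, 38, 1, 24, 43, 16, 26, 9]
  queue [27] -> pop 27, enqueue [none], visited so far: [37, 8, 38, 1, 24, 43, 16, 26, 9, 27]
Result: [37, 8, 38, 1, 24, 43, 16, 26, 9, 27]


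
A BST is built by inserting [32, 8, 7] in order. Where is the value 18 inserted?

Starting tree (level order): [32, 8, None, 7]
Insertion path: 32 -> 8
Result: insert 18 as right child of 8
Final tree (level order): [32, 8, None, 7, 18]


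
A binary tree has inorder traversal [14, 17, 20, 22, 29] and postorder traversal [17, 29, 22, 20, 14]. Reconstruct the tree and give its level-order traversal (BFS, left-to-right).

Inorder:   [14, 17, 20, 22, 29]
Postorder: [17, 29, 22, 20, 14]
Algorithm: postorder visits root last, so walk postorder right-to-left;
each value is the root of the current inorder slice — split it at that
value, recurse on the right subtree first, then the left.
Recursive splits:
  root=14; inorder splits into left=[], right=[17, 20, 22, 29]
  root=20; inorder splits into left=[17], right=[22, 29]
  root=22; inorder splits into left=[], right=[29]
  root=29; inorder splits into left=[], right=[]
  root=17; inorder splits into left=[], right=[]
Reconstructed level-order: [14, 20, 17, 22, 29]


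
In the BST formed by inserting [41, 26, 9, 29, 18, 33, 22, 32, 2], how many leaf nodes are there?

Tree built from: [41, 26, 9, 29, 18, 33, 22, 32, 2]
Tree (level-order array): [41, 26, None, 9, 29, 2, 18, None, 33, None, None, None, 22, 32]
Rule: A leaf has 0 children.
Per-node child counts:
  node 41: 1 child(ren)
  node 26: 2 child(ren)
  node 9: 2 child(ren)
  node 2: 0 child(ren)
  node 18: 1 child(ren)
  node 22: 0 child(ren)
  node 29: 1 child(ren)
  node 33: 1 child(ren)
  node 32: 0 child(ren)
Matching nodes: [2, 22, 32]
Count of leaf nodes: 3


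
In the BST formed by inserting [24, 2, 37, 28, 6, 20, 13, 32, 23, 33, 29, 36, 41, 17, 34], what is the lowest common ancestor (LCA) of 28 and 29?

Tree insertion order: [24, 2, 37, 28, 6, 20, 13, 32, 23, 33, 29, 36, 41, 17, 34]
Tree (level-order array): [24, 2, 37, None, 6, 28, 41, None, 20, None, 32, None, None, 13, 23, 29, 33, None, 17, None, None, None, None, None, 36, None, None, 34]
In a BST, the LCA of p=28, q=29 is the first node v on the
root-to-leaf path with p <= v <= q (go left if both < v, right if both > v).
Walk from root:
  at 24: both 28 and 29 > 24, go right
  at 37: both 28 and 29 < 37, go left
  at 28: 28 <= 28 <= 29, this is the LCA
LCA = 28


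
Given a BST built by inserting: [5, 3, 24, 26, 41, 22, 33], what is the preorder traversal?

Tree insertion order: [5, 3, 24, 26, 41, 22, 33]
Tree (level-order array): [5, 3, 24, None, None, 22, 26, None, None, None, 41, 33]
Preorder traversal: [5, 3, 24, 22, 26, 41, 33]


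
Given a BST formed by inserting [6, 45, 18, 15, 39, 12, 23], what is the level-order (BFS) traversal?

Tree insertion order: [6, 45, 18, 15, 39, 12, 23]
Tree (level-order array): [6, None, 45, 18, None, 15, 39, 12, None, 23]
BFS from the root, enqueuing left then right child of each popped node:
  queue [6] -> pop 6, enqueue [45], visited so far: [6]
  queue [45] -> pop 45, enqueue [18], visited so far: [6, 45]
  queue [18] -> pop 18, enqueue [15, 39], visited so far: [6, 45, 18]
  queue [15, 39] -> pop 15, enqueue [12], visited so far: [6, 45, 18, 15]
  queue [39, 12] -> pop 39, enqueue [23], visited so far: [6, 45, 18, 15, 39]
  queue [12, 23] -> pop 12, enqueue [none], visited so far: [6, 45, 18, 15, 39, 12]
  queue [23] -> pop 23, enqueue [none], visited so far: [6, 45, 18, 15, 39, 12, 23]
Result: [6, 45, 18, 15, 39, 12, 23]


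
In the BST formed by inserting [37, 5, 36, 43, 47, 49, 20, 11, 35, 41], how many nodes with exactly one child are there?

Tree built from: [37, 5, 36, 43, 47, 49, 20, 11, 35, 41]
Tree (level-order array): [37, 5, 43, None, 36, 41, 47, 20, None, None, None, None, 49, 11, 35]
Rule: These are nodes with exactly 1 non-null child.
Per-node child counts:
  node 37: 2 child(ren)
  node 5: 1 child(ren)
  node 36: 1 child(ren)
  node 20: 2 child(ren)
  node 11: 0 child(ren)
  node 35: 0 child(ren)
  node 43: 2 child(ren)
  node 41: 0 child(ren)
  node 47: 1 child(ren)
  node 49: 0 child(ren)
Matching nodes: [5, 36, 47]
Count of nodes with exactly one child: 3


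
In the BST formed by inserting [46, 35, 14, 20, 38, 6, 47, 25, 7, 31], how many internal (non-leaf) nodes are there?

Tree built from: [46, 35, 14, 20, 38, 6, 47, 25, 7, 31]
Tree (level-order array): [46, 35, 47, 14, 38, None, None, 6, 20, None, None, None, 7, None, 25, None, None, None, 31]
Rule: An internal node has at least one child.
Per-node child counts:
  node 46: 2 child(ren)
  node 35: 2 child(ren)
  node 14: 2 child(ren)
  node 6: 1 child(ren)
  node 7: 0 child(ren)
  node 20: 1 child(ren)
  node 25: 1 child(ren)
  node 31: 0 child(ren)
  node 38: 0 child(ren)
  node 47: 0 child(ren)
Matching nodes: [46, 35, 14, 6, 20, 25]
Count of internal (non-leaf) nodes: 6


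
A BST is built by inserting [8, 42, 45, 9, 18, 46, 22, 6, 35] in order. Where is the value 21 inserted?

Starting tree (level order): [8, 6, 42, None, None, 9, 45, None, 18, None, 46, None, 22, None, None, None, 35]
Insertion path: 8 -> 42 -> 9 -> 18 -> 22
Result: insert 21 as left child of 22
Final tree (level order): [8, 6, 42, None, None, 9, 45, None, 18, None, 46, None, 22, None, None, 21, 35]


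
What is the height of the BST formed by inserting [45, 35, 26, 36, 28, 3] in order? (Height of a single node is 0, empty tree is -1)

Insertion order: [45, 35, 26, 36, 28, 3]
Tree (level-order array): [45, 35, None, 26, 36, 3, 28]
Compute height bottom-up (empty subtree = -1):
  height(3) = 1 + max(-1, -1) = 0
  height(28) = 1 + max(-1, -1) = 0
  height(26) = 1 + max(0, 0) = 1
  height(36) = 1 + max(-1, -1) = 0
  height(35) = 1 + max(1, 0) = 2
  height(45) = 1 + max(2, -1) = 3
Height = 3


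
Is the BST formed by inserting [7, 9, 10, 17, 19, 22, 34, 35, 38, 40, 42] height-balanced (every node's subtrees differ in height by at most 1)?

Tree (level-order array): [7, None, 9, None, 10, None, 17, None, 19, None, 22, None, 34, None, 35, None, 38, None, 40, None, 42]
Definition: a tree is height-balanced if, at every node, |h(left) - h(right)| <= 1 (empty subtree has height -1).
Bottom-up per-node check:
  node 42: h_left=-1, h_right=-1, diff=0 [OK], height=0
  node 40: h_left=-1, h_right=0, diff=1 [OK], height=1
  node 38: h_left=-1, h_right=1, diff=2 [FAIL (|-1-1|=2 > 1)], height=2
  node 35: h_left=-1, h_right=2, diff=3 [FAIL (|-1-2|=3 > 1)], height=3
  node 34: h_left=-1, h_right=3, diff=4 [FAIL (|-1-3|=4 > 1)], height=4
  node 22: h_left=-1, h_right=4, diff=5 [FAIL (|-1-4|=5 > 1)], height=5
  node 19: h_left=-1, h_right=5, diff=6 [FAIL (|-1-5|=6 > 1)], height=6
  node 17: h_left=-1, h_right=6, diff=7 [FAIL (|-1-6|=7 > 1)], height=7
  node 10: h_left=-1, h_right=7, diff=8 [FAIL (|-1-7|=8 > 1)], height=8
  node 9: h_left=-1, h_right=8, diff=9 [FAIL (|-1-8|=9 > 1)], height=9
  node 7: h_left=-1, h_right=9, diff=10 [FAIL (|-1-9|=10 > 1)], height=10
Node 38 violates the condition: |-1 - 1| = 2 > 1.
Result: Not balanced


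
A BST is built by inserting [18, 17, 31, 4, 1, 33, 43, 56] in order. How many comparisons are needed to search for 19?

Search path for 19: 18 -> 31
Found: False
Comparisons: 2


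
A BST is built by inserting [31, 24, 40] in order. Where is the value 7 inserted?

Starting tree (level order): [31, 24, 40]
Insertion path: 31 -> 24
Result: insert 7 as left child of 24
Final tree (level order): [31, 24, 40, 7]


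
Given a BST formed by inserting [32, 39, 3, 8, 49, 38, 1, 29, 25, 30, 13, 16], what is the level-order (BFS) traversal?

Tree insertion order: [32, 39, 3, 8, 49, 38, 1, 29, 25, 30, 13, 16]
Tree (level-order array): [32, 3, 39, 1, 8, 38, 49, None, None, None, 29, None, None, None, None, 25, 30, 13, None, None, None, None, 16]
BFS from the root, enqueuing left then right child of each popped node:
  queue [32] -> pop 32, enqueue [3, 39], visited so far: [32]
  queue [3, 39] -> pop 3, enqueue [1, 8], visited so far: [32, 3]
  queue [39, 1, 8] -> pop 39, enqueue [38, 49], visited so far: [32, 3, 39]
  queue [1, 8, 38, 49] -> pop 1, enqueue [none], visited so far: [32, 3, 39, 1]
  queue [8, 38, 49] -> pop 8, enqueue [29], visited so far: [32, 3, 39, 1, 8]
  queue [38, 49, 29] -> pop 38, enqueue [none], visited so far: [32, 3, 39, 1, 8, 38]
  queue [49, 29] -> pop 49, enqueue [none], visited so far: [32, 3, 39, 1, 8, 38, 49]
  queue [29] -> pop 29, enqueue [25, 30], visited so far: [32, 3, 39, 1, 8, 38, 49, 29]
  queue [25, 30] -> pop 25, enqueue [13], visited so far: [32, 3, 39, 1, 8, 38, 49, 29, 25]
  queue [30, 13] -> pop 30, enqueue [none], visited so far: [32, 3, 39, 1, 8, 38, 49, 29, 25, 30]
  queue [13] -> pop 13, enqueue [16], visited so far: [32, 3, 39, 1, 8, 38, 49, 29, 25, 30, 13]
  queue [16] -> pop 16, enqueue [none], visited so far: [32, 3, 39, 1, 8, 38, 49, 29, 25, 30, 13, 16]
Result: [32, 3, 39, 1, 8, 38, 49, 29, 25, 30, 13, 16]


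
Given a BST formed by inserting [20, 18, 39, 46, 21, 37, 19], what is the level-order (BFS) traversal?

Tree insertion order: [20, 18, 39, 46, 21, 37, 19]
Tree (level-order array): [20, 18, 39, None, 19, 21, 46, None, None, None, 37]
BFS from the root, enqueuing left then right child of each popped node:
  queue [20] -> pop 20, enqueue [18, 39], visited so far: [20]
  queue [18, 39] -> pop 18, enqueue [19], visited so far: [20, 18]
  queue [39, 19] -> pop 39, enqueue [21, 46], visited so far: [20, 18, 39]
  queue [19, 21, 46] -> pop 19, enqueue [none], visited so far: [20, 18, 39, 19]
  queue [21, 46] -> pop 21, enqueue [37], visited so far: [20, 18, 39, 19, 21]
  queue [46, 37] -> pop 46, enqueue [none], visited so far: [20, 18, 39, 19, 21, 46]
  queue [37] -> pop 37, enqueue [none], visited so far: [20, 18, 39, 19, 21, 46, 37]
Result: [20, 18, 39, 19, 21, 46, 37]


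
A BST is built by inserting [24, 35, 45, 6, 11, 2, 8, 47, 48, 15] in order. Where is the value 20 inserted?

Starting tree (level order): [24, 6, 35, 2, 11, None, 45, None, None, 8, 15, None, 47, None, None, None, None, None, 48]
Insertion path: 24 -> 6 -> 11 -> 15
Result: insert 20 as right child of 15
Final tree (level order): [24, 6, 35, 2, 11, None, 45, None, None, 8, 15, None, 47, None, None, None, 20, None, 48]


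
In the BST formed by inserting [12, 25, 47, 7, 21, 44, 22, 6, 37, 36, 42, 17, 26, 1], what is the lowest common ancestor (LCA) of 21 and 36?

Tree insertion order: [12, 25, 47, 7, 21, 44, 22, 6, 37, 36, 42, 17, 26, 1]
Tree (level-order array): [12, 7, 25, 6, None, 21, 47, 1, None, 17, 22, 44, None, None, None, None, None, None, None, 37, None, 36, 42, 26]
In a BST, the LCA of p=21, q=36 is the first node v on the
root-to-leaf path with p <= v <= q (go left if both < v, right if both > v).
Walk from root:
  at 12: both 21 and 36 > 12, go right
  at 25: 21 <= 25 <= 36, this is the LCA
LCA = 25


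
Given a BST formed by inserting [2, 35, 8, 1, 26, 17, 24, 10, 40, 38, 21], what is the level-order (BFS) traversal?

Tree insertion order: [2, 35, 8, 1, 26, 17, 24, 10, 40, 38, 21]
Tree (level-order array): [2, 1, 35, None, None, 8, 40, None, 26, 38, None, 17, None, None, None, 10, 24, None, None, 21]
BFS from the root, enqueuing left then right child of each popped node:
  queue [2] -> pop 2, enqueue [1, 35], visited so far: [2]
  queue [1, 35] -> pop 1, enqueue [none], visited so far: [2, 1]
  queue [35] -> pop 35, enqueue [8, 40], visited so far: [2, 1, 35]
  queue [8, 40] -> pop 8, enqueue [26], visited so far: [2, 1, 35, 8]
  queue [40, 26] -> pop 40, enqueue [38], visited so far: [2, 1, 35, 8, 40]
  queue [26, 38] -> pop 26, enqueue [17], visited so far: [2, 1, 35, 8, 40, 26]
  queue [38, 17] -> pop 38, enqueue [none], visited so far: [2, 1, 35, 8, 40, 26, 38]
  queue [17] -> pop 17, enqueue [10, 24], visited so far: [2, 1, 35, 8, 40, 26, 38, 17]
  queue [10, 24] -> pop 10, enqueue [none], visited so far: [2, 1, 35, 8, 40, 26, 38, 17, 10]
  queue [24] -> pop 24, enqueue [21], visited so far: [2, 1, 35, 8, 40, 26, 38, 17, 10, 24]
  queue [21] -> pop 21, enqueue [none], visited so far: [2, 1, 35, 8, 40, 26, 38, 17, 10, 24, 21]
Result: [2, 1, 35, 8, 40, 26, 38, 17, 10, 24, 21]


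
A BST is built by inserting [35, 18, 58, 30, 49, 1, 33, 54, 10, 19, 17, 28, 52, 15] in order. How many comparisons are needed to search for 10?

Search path for 10: 35 -> 18 -> 1 -> 10
Found: True
Comparisons: 4


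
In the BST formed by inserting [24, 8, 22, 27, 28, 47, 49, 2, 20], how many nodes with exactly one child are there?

Tree built from: [24, 8, 22, 27, 28, 47, 49, 2, 20]
Tree (level-order array): [24, 8, 27, 2, 22, None, 28, None, None, 20, None, None, 47, None, None, None, 49]
Rule: These are nodes with exactly 1 non-null child.
Per-node child counts:
  node 24: 2 child(ren)
  node 8: 2 child(ren)
  node 2: 0 child(ren)
  node 22: 1 child(ren)
  node 20: 0 child(ren)
  node 27: 1 child(ren)
  node 28: 1 child(ren)
  node 47: 1 child(ren)
  node 49: 0 child(ren)
Matching nodes: [22, 27, 28, 47]
Count of nodes with exactly one child: 4


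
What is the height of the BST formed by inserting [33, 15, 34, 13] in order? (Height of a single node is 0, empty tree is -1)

Insertion order: [33, 15, 34, 13]
Tree (level-order array): [33, 15, 34, 13]
Compute height bottom-up (empty subtree = -1):
  height(13) = 1 + max(-1, -1) = 0
  height(15) = 1 + max(0, -1) = 1
  height(34) = 1 + max(-1, -1) = 0
  height(33) = 1 + max(1, 0) = 2
Height = 2


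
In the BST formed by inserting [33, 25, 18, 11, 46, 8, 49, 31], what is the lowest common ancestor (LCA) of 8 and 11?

Tree insertion order: [33, 25, 18, 11, 46, 8, 49, 31]
Tree (level-order array): [33, 25, 46, 18, 31, None, 49, 11, None, None, None, None, None, 8]
In a BST, the LCA of p=8, q=11 is the first node v on the
root-to-leaf path with p <= v <= q (go left if both < v, right if both > v).
Walk from root:
  at 33: both 8 and 11 < 33, go left
  at 25: both 8 and 11 < 25, go left
  at 18: both 8 and 11 < 18, go left
  at 11: 8 <= 11 <= 11, this is the LCA
LCA = 11


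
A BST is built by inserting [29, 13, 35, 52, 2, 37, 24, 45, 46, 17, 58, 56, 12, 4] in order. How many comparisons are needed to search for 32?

Search path for 32: 29 -> 35
Found: False
Comparisons: 2


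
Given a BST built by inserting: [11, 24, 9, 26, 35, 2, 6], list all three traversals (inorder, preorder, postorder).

Tree insertion order: [11, 24, 9, 26, 35, 2, 6]
Tree (level-order array): [11, 9, 24, 2, None, None, 26, None, 6, None, 35]
Inorder (L, root, R): [2, 6, 9, 11, 24, 26, 35]
Preorder (root, L, R): [11, 9, 2, 6, 24, 26, 35]
Postorder (L, R, root): [6, 2, 9, 35, 26, 24, 11]


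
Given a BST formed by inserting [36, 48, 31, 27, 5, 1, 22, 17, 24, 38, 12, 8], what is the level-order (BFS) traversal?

Tree insertion order: [36, 48, 31, 27, 5, 1, 22, 17, 24, 38, 12, 8]
Tree (level-order array): [36, 31, 48, 27, None, 38, None, 5, None, None, None, 1, 22, None, None, 17, 24, 12, None, None, None, 8]
BFS from the root, enqueuing left then right child of each popped node:
  queue [36] -> pop 36, enqueue [31, 48], visited so far: [36]
  queue [31, 48] -> pop 31, enqueue [27], visited so far: [36, 31]
  queue [48, 27] -> pop 48, enqueue [38], visited so far: [36, 31, 48]
  queue [27, 38] -> pop 27, enqueue [5], visited so far: [36, 31, 48, 27]
  queue [38, 5] -> pop 38, enqueue [none], visited so far: [36, 31, 48, 27, 38]
  queue [5] -> pop 5, enqueue [1, 22], visited so far: [36, 31, 48, 27, 38, 5]
  queue [1, 22] -> pop 1, enqueue [none], visited so far: [36, 31, 48, 27, 38, 5, 1]
  queue [22] -> pop 22, enqueue [17, 24], visited so far: [36, 31, 48, 27, 38, 5, 1, 22]
  queue [17, 24] -> pop 17, enqueue [12], visited so far: [36, 31, 48, 27, 38, 5, 1, 22, 17]
  queue [24, 12] -> pop 24, enqueue [none], visited so far: [36, 31, 48, 27, 38, 5, 1, 22, 17, 24]
  queue [12] -> pop 12, enqueue [8], visited so far: [36, 31, 48, 27, 38, 5, 1, 22, 17, 24, 12]
  queue [8] -> pop 8, enqueue [none], visited so far: [36, 31, 48, 27, 38, 5, 1, 22, 17, 24, 12, 8]
Result: [36, 31, 48, 27, 38, 5, 1, 22, 17, 24, 12, 8]


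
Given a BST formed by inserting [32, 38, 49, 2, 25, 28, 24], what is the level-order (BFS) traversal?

Tree insertion order: [32, 38, 49, 2, 25, 28, 24]
Tree (level-order array): [32, 2, 38, None, 25, None, 49, 24, 28]
BFS from the root, enqueuing left then right child of each popped node:
  queue [32] -> pop 32, enqueue [2, 38], visited so far: [32]
  queue [2, 38] -> pop 2, enqueue [25], visited so far: [32, 2]
  queue [38, 25] -> pop 38, enqueue [49], visited so far: [32, 2, 38]
  queue [25, 49] -> pop 25, enqueue [24, 28], visited so far: [32, 2, 38, 25]
  queue [49, 24, 28] -> pop 49, enqueue [none], visited so far: [32, 2, 38, 25, 49]
  queue [24, 28] -> pop 24, enqueue [none], visited so far: [32, 2, 38, 25, 49, 24]
  queue [28] -> pop 28, enqueue [none], visited so far: [32, 2, 38, 25, 49, 24, 28]
Result: [32, 2, 38, 25, 49, 24, 28]


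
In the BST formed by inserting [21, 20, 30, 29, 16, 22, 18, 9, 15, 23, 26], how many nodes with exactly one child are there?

Tree built from: [21, 20, 30, 29, 16, 22, 18, 9, 15, 23, 26]
Tree (level-order array): [21, 20, 30, 16, None, 29, None, 9, 18, 22, None, None, 15, None, None, None, 23, None, None, None, 26]
Rule: These are nodes with exactly 1 non-null child.
Per-node child counts:
  node 21: 2 child(ren)
  node 20: 1 child(ren)
  node 16: 2 child(ren)
  node 9: 1 child(ren)
  node 15: 0 child(ren)
  node 18: 0 child(ren)
  node 30: 1 child(ren)
  node 29: 1 child(ren)
  node 22: 1 child(ren)
  node 23: 1 child(ren)
  node 26: 0 child(ren)
Matching nodes: [20, 9, 30, 29, 22, 23]
Count of nodes with exactly one child: 6


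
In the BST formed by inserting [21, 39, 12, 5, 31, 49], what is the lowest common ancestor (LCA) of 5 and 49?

Tree insertion order: [21, 39, 12, 5, 31, 49]
Tree (level-order array): [21, 12, 39, 5, None, 31, 49]
In a BST, the LCA of p=5, q=49 is the first node v on the
root-to-leaf path with p <= v <= q (go left if both < v, right if both > v).
Walk from root:
  at 21: 5 <= 21 <= 49, this is the LCA
LCA = 21


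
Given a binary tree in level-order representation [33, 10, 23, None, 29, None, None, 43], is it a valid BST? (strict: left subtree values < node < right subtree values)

Level-order array: [33, 10, 23, None, 29, None, None, 43]
Validate using subtree bounds (lo, hi): at each node, require lo < value < hi,
then recurse left with hi=value and right with lo=value.
Preorder trace (stopping at first violation):
  at node 33 with bounds (-inf, +inf): OK
  at node 10 with bounds (-inf, 33): OK
  at node 29 with bounds (10, 33): OK
  at node 43 with bounds (10, 29): VIOLATION
Node 43 violates its bound: not (10 < 43 < 29).
Result: Not a valid BST


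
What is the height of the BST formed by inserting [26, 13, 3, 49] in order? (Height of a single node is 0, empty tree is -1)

Insertion order: [26, 13, 3, 49]
Tree (level-order array): [26, 13, 49, 3]
Compute height bottom-up (empty subtree = -1):
  height(3) = 1 + max(-1, -1) = 0
  height(13) = 1 + max(0, -1) = 1
  height(49) = 1 + max(-1, -1) = 0
  height(26) = 1 + max(1, 0) = 2
Height = 2


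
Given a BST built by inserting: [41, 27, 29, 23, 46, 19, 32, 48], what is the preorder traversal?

Tree insertion order: [41, 27, 29, 23, 46, 19, 32, 48]
Tree (level-order array): [41, 27, 46, 23, 29, None, 48, 19, None, None, 32]
Preorder traversal: [41, 27, 23, 19, 29, 32, 46, 48]


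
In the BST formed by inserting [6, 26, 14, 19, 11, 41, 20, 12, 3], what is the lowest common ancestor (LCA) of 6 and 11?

Tree insertion order: [6, 26, 14, 19, 11, 41, 20, 12, 3]
Tree (level-order array): [6, 3, 26, None, None, 14, 41, 11, 19, None, None, None, 12, None, 20]
In a BST, the LCA of p=6, q=11 is the first node v on the
root-to-leaf path with p <= v <= q (go left if both < v, right if both > v).
Walk from root:
  at 6: 6 <= 6 <= 11, this is the LCA
LCA = 6


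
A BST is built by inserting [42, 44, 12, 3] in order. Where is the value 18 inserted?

Starting tree (level order): [42, 12, 44, 3]
Insertion path: 42 -> 12
Result: insert 18 as right child of 12
Final tree (level order): [42, 12, 44, 3, 18]


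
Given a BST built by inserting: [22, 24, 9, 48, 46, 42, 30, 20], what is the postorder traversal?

Tree insertion order: [22, 24, 9, 48, 46, 42, 30, 20]
Tree (level-order array): [22, 9, 24, None, 20, None, 48, None, None, 46, None, 42, None, 30]
Postorder traversal: [20, 9, 30, 42, 46, 48, 24, 22]


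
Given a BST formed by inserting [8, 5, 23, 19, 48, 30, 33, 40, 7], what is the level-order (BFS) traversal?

Tree insertion order: [8, 5, 23, 19, 48, 30, 33, 40, 7]
Tree (level-order array): [8, 5, 23, None, 7, 19, 48, None, None, None, None, 30, None, None, 33, None, 40]
BFS from the root, enqueuing left then right child of each popped node:
  queue [8] -> pop 8, enqueue [5, 23], visited so far: [8]
  queue [5, 23] -> pop 5, enqueue [7], visited so far: [8, 5]
  queue [23, 7] -> pop 23, enqueue [19, 48], visited so far: [8, 5, 23]
  queue [7, 19, 48] -> pop 7, enqueue [none], visited so far: [8, 5, 23, 7]
  queue [19, 48] -> pop 19, enqueue [none], visited so far: [8, 5, 23, 7, 19]
  queue [48] -> pop 48, enqueue [30], visited so far: [8, 5, 23, 7, 19, 48]
  queue [30] -> pop 30, enqueue [33], visited so far: [8, 5, 23, 7, 19, 48, 30]
  queue [33] -> pop 33, enqueue [40], visited so far: [8, 5, 23, 7, 19, 48, 30, 33]
  queue [40] -> pop 40, enqueue [none], visited so far: [8, 5, 23, 7, 19, 48, 30, 33, 40]
Result: [8, 5, 23, 7, 19, 48, 30, 33, 40]


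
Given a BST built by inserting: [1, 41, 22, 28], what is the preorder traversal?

Tree insertion order: [1, 41, 22, 28]
Tree (level-order array): [1, None, 41, 22, None, None, 28]
Preorder traversal: [1, 41, 22, 28]


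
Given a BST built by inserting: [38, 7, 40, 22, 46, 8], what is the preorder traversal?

Tree insertion order: [38, 7, 40, 22, 46, 8]
Tree (level-order array): [38, 7, 40, None, 22, None, 46, 8]
Preorder traversal: [38, 7, 22, 8, 40, 46]


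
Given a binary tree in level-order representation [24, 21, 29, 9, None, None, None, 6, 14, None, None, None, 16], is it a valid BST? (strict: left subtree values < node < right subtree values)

Level-order array: [24, 21, 29, 9, None, None, None, 6, 14, None, None, None, 16]
Validate using subtree bounds (lo, hi): at each node, require lo < value < hi,
then recurse left with hi=value and right with lo=value.
Preorder trace (stopping at first violation):
  at node 24 with bounds (-inf, +inf): OK
  at node 21 with bounds (-inf, 24): OK
  at node 9 with bounds (-inf, 21): OK
  at node 6 with bounds (-inf, 9): OK
  at node 14 with bounds (9, 21): OK
  at node 16 with bounds (14, 21): OK
  at node 29 with bounds (24, +inf): OK
No violation found at any node.
Result: Valid BST


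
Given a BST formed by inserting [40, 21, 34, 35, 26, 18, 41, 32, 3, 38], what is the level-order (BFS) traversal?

Tree insertion order: [40, 21, 34, 35, 26, 18, 41, 32, 3, 38]
Tree (level-order array): [40, 21, 41, 18, 34, None, None, 3, None, 26, 35, None, None, None, 32, None, 38]
BFS from the root, enqueuing left then right child of each popped node:
  queue [40] -> pop 40, enqueue [21, 41], visited so far: [40]
  queue [21, 41] -> pop 21, enqueue [18, 34], visited so far: [40, 21]
  queue [41, 18, 34] -> pop 41, enqueue [none], visited so far: [40, 21, 41]
  queue [18, 34] -> pop 18, enqueue [3], visited so far: [40, 21, 41, 18]
  queue [34, 3] -> pop 34, enqueue [26, 35], visited so far: [40, 21, 41, 18, 34]
  queue [3, 26, 35] -> pop 3, enqueue [none], visited so far: [40, 21, 41, 18, 34, 3]
  queue [26, 35] -> pop 26, enqueue [32], visited so far: [40, 21, 41, 18, 34, 3, 26]
  queue [35, 32] -> pop 35, enqueue [38], visited so far: [40, 21, 41, 18, 34, 3, 26, 35]
  queue [32, 38] -> pop 32, enqueue [none], visited so far: [40, 21, 41, 18, 34, 3, 26, 35, 32]
  queue [38] -> pop 38, enqueue [none], visited so far: [40, 21, 41, 18, 34, 3, 26, 35, 32, 38]
Result: [40, 21, 41, 18, 34, 3, 26, 35, 32, 38]


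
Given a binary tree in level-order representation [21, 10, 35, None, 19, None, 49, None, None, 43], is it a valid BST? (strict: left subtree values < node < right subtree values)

Level-order array: [21, 10, 35, None, 19, None, 49, None, None, 43]
Validate using subtree bounds (lo, hi): at each node, require lo < value < hi,
then recurse left with hi=value and right with lo=value.
Preorder trace (stopping at first violation):
  at node 21 with bounds (-inf, +inf): OK
  at node 10 with bounds (-inf, 21): OK
  at node 19 with bounds (10, 21): OK
  at node 35 with bounds (21, +inf): OK
  at node 49 with bounds (35, +inf): OK
  at node 43 with bounds (35, 49): OK
No violation found at any node.
Result: Valid BST


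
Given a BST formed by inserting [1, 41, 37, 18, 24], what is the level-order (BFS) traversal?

Tree insertion order: [1, 41, 37, 18, 24]
Tree (level-order array): [1, None, 41, 37, None, 18, None, None, 24]
BFS from the root, enqueuing left then right child of each popped node:
  queue [1] -> pop 1, enqueue [41], visited so far: [1]
  queue [41] -> pop 41, enqueue [37], visited so far: [1, 41]
  queue [37] -> pop 37, enqueue [18], visited so far: [1, 41, 37]
  queue [18] -> pop 18, enqueue [24], visited so far: [1, 41, 37, 18]
  queue [24] -> pop 24, enqueue [none], visited so far: [1, 41, 37, 18, 24]
Result: [1, 41, 37, 18, 24]


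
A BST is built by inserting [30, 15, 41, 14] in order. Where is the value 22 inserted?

Starting tree (level order): [30, 15, 41, 14]
Insertion path: 30 -> 15
Result: insert 22 as right child of 15
Final tree (level order): [30, 15, 41, 14, 22]


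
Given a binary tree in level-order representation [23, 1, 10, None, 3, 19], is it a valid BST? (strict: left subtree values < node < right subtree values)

Level-order array: [23, 1, 10, None, 3, 19]
Validate using subtree bounds (lo, hi): at each node, require lo < value < hi,
then recurse left with hi=value and right with lo=value.
Preorder trace (stopping at first violation):
  at node 23 with bounds (-inf, +inf): OK
  at node 1 with bounds (-inf, 23): OK
  at node 3 with bounds (1, 23): OK
  at node 10 with bounds (23, +inf): VIOLATION
Node 10 violates its bound: not (23 < 10 < +inf).
Result: Not a valid BST


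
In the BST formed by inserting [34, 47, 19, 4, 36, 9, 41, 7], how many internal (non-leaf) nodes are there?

Tree built from: [34, 47, 19, 4, 36, 9, 41, 7]
Tree (level-order array): [34, 19, 47, 4, None, 36, None, None, 9, None, 41, 7]
Rule: An internal node has at least one child.
Per-node child counts:
  node 34: 2 child(ren)
  node 19: 1 child(ren)
  node 4: 1 child(ren)
  node 9: 1 child(ren)
  node 7: 0 child(ren)
  node 47: 1 child(ren)
  node 36: 1 child(ren)
  node 41: 0 child(ren)
Matching nodes: [34, 19, 4, 9, 47, 36]
Count of internal (non-leaf) nodes: 6


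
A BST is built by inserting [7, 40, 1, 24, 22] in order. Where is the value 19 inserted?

Starting tree (level order): [7, 1, 40, None, None, 24, None, 22]
Insertion path: 7 -> 40 -> 24 -> 22
Result: insert 19 as left child of 22
Final tree (level order): [7, 1, 40, None, None, 24, None, 22, None, 19]


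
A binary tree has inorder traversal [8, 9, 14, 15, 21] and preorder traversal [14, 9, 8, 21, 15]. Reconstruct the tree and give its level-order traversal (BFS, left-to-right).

Inorder:  [8, 9, 14, 15, 21]
Preorder: [14, 9, 8, 21, 15]
Algorithm: preorder visits root first, so consume preorder in order;
for each root, split the current inorder slice at that value into
left-subtree inorder and right-subtree inorder, then recurse.
Recursive splits:
  root=14; inorder splits into left=[8, 9], right=[15, 21]
  root=9; inorder splits into left=[8], right=[]
  root=8; inorder splits into left=[], right=[]
  root=21; inorder splits into left=[15], right=[]
  root=15; inorder splits into left=[], right=[]
Reconstructed level-order: [14, 9, 21, 8, 15]


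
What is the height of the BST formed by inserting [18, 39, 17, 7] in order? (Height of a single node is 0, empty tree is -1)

Insertion order: [18, 39, 17, 7]
Tree (level-order array): [18, 17, 39, 7]
Compute height bottom-up (empty subtree = -1):
  height(7) = 1 + max(-1, -1) = 0
  height(17) = 1 + max(0, -1) = 1
  height(39) = 1 + max(-1, -1) = 0
  height(18) = 1 + max(1, 0) = 2
Height = 2


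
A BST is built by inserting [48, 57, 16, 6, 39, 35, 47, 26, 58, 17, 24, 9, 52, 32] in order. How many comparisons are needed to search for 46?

Search path for 46: 48 -> 16 -> 39 -> 47
Found: False
Comparisons: 4


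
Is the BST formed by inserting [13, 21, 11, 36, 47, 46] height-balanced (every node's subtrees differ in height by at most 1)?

Tree (level-order array): [13, 11, 21, None, None, None, 36, None, 47, 46]
Definition: a tree is height-balanced if, at every node, |h(left) - h(right)| <= 1 (empty subtree has height -1).
Bottom-up per-node check:
  node 11: h_left=-1, h_right=-1, diff=0 [OK], height=0
  node 46: h_left=-1, h_right=-1, diff=0 [OK], height=0
  node 47: h_left=0, h_right=-1, diff=1 [OK], height=1
  node 36: h_left=-1, h_right=1, diff=2 [FAIL (|-1-1|=2 > 1)], height=2
  node 21: h_left=-1, h_right=2, diff=3 [FAIL (|-1-2|=3 > 1)], height=3
  node 13: h_left=0, h_right=3, diff=3 [FAIL (|0-3|=3 > 1)], height=4
Node 36 violates the condition: |-1 - 1| = 2 > 1.
Result: Not balanced


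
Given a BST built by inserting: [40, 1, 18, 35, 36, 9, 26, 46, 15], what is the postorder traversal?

Tree insertion order: [40, 1, 18, 35, 36, 9, 26, 46, 15]
Tree (level-order array): [40, 1, 46, None, 18, None, None, 9, 35, None, 15, 26, 36]
Postorder traversal: [15, 9, 26, 36, 35, 18, 1, 46, 40]


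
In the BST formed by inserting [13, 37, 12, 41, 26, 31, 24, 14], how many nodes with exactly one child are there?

Tree built from: [13, 37, 12, 41, 26, 31, 24, 14]
Tree (level-order array): [13, 12, 37, None, None, 26, 41, 24, 31, None, None, 14]
Rule: These are nodes with exactly 1 non-null child.
Per-node child counts:
  node 13: 2 child(ren)
  node 12: 0 child(ren)
  node 37: 2 child(ren)
  node 26: 2 child(ren)
  node 24: 1 child(ren)
  node 14: 0 child(ren)
  node 31: 0 child(ren)
  node 41: 0 child(ren)
Matching nodes: [24]
Count of nodes with exactly one child: 1


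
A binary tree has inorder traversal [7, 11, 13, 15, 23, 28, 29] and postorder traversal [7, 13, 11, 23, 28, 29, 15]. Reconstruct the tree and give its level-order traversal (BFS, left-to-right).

Inorder:   [7, 11, 13, 15, 23, 28, 29]
Postorder: [7, 13, 11, 23, 28, 29, 15]
Algorithm: postorder visits root last, so walk postorder right-to-left;
each value is the root of the current inorder slice — split it at that
value, recurse on the right subtree first, then the left.
Recursive splits:
  root=15; inorder splits into left=[7, 11, 13], right=[23, 28, 29]
  root=29; inorder splits into left=[23, 28], right=[]
  root=28; inorder splits into left=[23], right=[]
  root=23; inorder splits into left=[], right=[]
  root=11; inorder splits into left=[7], right=[13]
  root=13; inorder splits into left=[], right=[]
  root=7; inorder splits into left=[], right=[]
Reconstructed level-order: [15, 11, 29, 7, 13, 28, 23]


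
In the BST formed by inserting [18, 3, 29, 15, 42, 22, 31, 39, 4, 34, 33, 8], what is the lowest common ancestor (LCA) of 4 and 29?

Tree insertion order: [18, 3, 29, 15, 42, 22, 31, 39, 4, 34, 33, 8]
Tree (level-order array): [18, 3, 29, None, 15, 22, 42, 4, None, None, None, 31, None, None, 8, None, 39, None, None, 34, None, 33]
In a BST, the LCA of p=4, q=29 is the first node v on the
root-to-leaf path with p <= v <= q (go left if both < v, right if both > v).
Walk from root:
  at 18: 4 <= 18 <= 29, this is the LCA
LCA = 18


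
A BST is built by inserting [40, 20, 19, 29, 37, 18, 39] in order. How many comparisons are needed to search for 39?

Search path for 39: 40 -> 20 -> 29 -> 37 -> 39
Found: True
Comparisons: 5


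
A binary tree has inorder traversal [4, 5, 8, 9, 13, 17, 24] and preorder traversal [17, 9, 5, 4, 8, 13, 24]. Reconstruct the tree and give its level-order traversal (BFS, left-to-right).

Inorder:  [4, 5, 8, 9, 13, 17, 24]
Preorder: [17, 9, 5, 4, 8, 13, 24]
Algorithm: preorder visits root first, so consume preorder in order;
for each root, split the current inorder slice at that value into
left-subtree inorder and right-subtree inorder, then recurse.
Recursive splits:
  root=17; inorder splits into left=[4, 5, 8, 9, 13], right=[24]
  root=9; inorder splits into left=[4, 5, 8], right=[13]
  root=5; inorder splits into left=[4], right=[8]
  root=4; inorder splits into left=[], right=[]
  root=8; inorder splits into left=[], right=[]
  root=13; inorder splits into left=[], right=[]
  root=24; inorder splits into left=[], right=[]
Reconstructed level-order: [17, 9, 24, 5, 13, 4, 8]


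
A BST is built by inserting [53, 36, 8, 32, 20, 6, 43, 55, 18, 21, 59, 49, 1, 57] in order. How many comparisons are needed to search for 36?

Search path for 36: 53 -> 36
Found: True
Comparisons: 2


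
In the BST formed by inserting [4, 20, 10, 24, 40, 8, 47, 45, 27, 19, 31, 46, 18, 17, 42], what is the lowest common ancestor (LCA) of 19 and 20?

Tree insertion order: [4, 20, 10, 24, 40, 8, 47, 45, 27, 19, 31, 46, 18, 17, 42]
Tree (level-order array): [4, None, 20, 10, 24, 8, 19, None, 40, None, None, 18, None, 27, 47, 17, None, None, 31, 45, None, None, None, None, None, 42, 46]
In a BST, the LCA of p=19, q=20 is the first node v on the
root-to-leaf path with p <= v <= q (go left if both < v, right if both > v).
Walk from root:
  at 4: both 19 and 20 > 4, go right
  at 20: 19 <= 20 <= 20, this is the LCA
LCA = 20


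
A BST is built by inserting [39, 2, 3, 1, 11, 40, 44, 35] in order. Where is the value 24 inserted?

Starting tree (level order): [39, 2, 40, 1, 3, None, 44, None, None, None, 11, None, None, None, 35]
Insertion path: 39 -> 2 -> 3 -> 11 -> 35
Result: insert 24 as left child of 35
Final tree (level order): [39, 2, 40, 1, 3, None, 44, None, None, None, 11, None, None, None, 35, 24]


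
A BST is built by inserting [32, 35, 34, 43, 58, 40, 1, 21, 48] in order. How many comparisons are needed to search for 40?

Search path for 40: 32 -> 35 -> 43 -> 40
Found: True
Comparisons: 4


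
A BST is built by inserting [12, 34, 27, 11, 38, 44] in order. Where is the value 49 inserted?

Starting tree (level order): [12, 11, 34, None, None, 27, 38, None, None, None, 44]
Insertion path: 12 -> 34 -> 38 -> 44
Result: insert 49 as right child of 44
Final tree (level order): [12, 11, 34, None, None, 27, 38, None, None, None, 44, None, 49]


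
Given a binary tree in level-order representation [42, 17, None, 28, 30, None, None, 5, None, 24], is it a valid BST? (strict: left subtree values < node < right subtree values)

Level-order array: [42, 17, None, 28, 30, None, None, 5, None, 24]
Validate using subtree bounds (lo, hi): at each node, require lo < value < hi,
then recurse left with hi=value and right with lo=value.
Preorder trace (stopping at first violation):
  at node 42 with bounds (-inf, +inf): OK
  at node 17 with bounds (-inf, 42): OK
  at node 28 with bounds (-inf, 17): VIOLATION
Node 28 violates its bound: not (-inf < 28 < 17).
Result: Not a valid BST
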